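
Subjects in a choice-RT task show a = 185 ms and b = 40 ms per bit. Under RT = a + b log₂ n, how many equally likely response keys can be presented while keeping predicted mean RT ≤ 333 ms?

12

40·log₂ n ≤ 333 − 185 = 148, giving log₂ n ≤ 3.7000 and n ≤ 12.996. The largest whole number is 12.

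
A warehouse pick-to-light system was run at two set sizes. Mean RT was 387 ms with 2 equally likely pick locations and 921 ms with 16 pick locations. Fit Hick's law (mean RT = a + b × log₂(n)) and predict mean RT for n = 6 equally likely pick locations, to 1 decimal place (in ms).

Solve the two-equation system in a and b:
  b = (921 − 387) / (log₂ 16 − log₂ 2) = 534 / (4 − 1) = 178.000 ms/bit
  a = 387 − 178.000 × 1 = 209.000 ms
Then RT(6) = 209.000 + 178.000 × log₂ 6 = 209.000 + 178.000 × 2.5850 ≈ 669.123 ms.

669.1 ms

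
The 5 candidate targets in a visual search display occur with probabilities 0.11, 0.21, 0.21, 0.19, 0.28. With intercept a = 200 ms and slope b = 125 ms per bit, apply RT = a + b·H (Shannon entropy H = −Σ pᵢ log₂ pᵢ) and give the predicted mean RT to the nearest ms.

483 ms

H = 0.11·log₂(1/0.11) + 0.21·log₂(1/0.21) + 0.21·log₂(1/0.21) + 0.19·log₂(1/0.19) + 0.28·log₂(1/0.28) = 2.2654 bits.
RT = 200 + 125 × 2.2654 = 483.17 ms.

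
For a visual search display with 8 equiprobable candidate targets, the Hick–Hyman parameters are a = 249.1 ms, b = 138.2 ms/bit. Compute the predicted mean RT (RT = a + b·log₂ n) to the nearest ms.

664 ms

log₂(8) = 3 bits, so RT = 249.1 + 138.2 × 3 ≈ 663.700 ms.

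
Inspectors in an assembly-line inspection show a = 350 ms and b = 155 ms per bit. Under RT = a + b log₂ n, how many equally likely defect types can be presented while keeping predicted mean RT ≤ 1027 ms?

20

155·log₂ n ≤ 1027 − 350 = 677, giving log₂ n ≤ 4.3677 and n ≤ 20.645. The largest whole number is 20.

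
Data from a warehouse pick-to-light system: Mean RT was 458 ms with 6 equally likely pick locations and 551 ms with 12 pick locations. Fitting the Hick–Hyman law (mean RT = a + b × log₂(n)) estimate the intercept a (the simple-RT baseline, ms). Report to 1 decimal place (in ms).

217.6 ms

Slope: b = (551 − 458) / (log₂ 12 − log₂ 6) = 93/1.0000 = 93.000 ms/bit.
Intercept: a = 458 − 93.000·log₂(6) = 217.598 ms.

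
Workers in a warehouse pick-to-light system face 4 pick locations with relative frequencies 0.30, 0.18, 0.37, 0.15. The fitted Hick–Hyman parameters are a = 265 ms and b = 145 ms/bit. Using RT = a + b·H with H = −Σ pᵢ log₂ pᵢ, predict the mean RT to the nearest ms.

542 ms

Entropy contributions −pᵢ log₂ pᵢ: 0.5211, 0.4453, 0.5307, 0.4105; sum H = 1.9077 bits.
RT = a + bH = 265 + 145·1.9077 = 541.61 ms.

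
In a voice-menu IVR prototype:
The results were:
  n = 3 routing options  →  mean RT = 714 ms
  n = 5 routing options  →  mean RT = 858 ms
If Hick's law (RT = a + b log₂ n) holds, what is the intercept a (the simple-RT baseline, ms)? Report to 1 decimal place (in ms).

404.3 ms

b = (RT₂ − RT₁)/(log₂ n₂ − log₂ n₁) = (858 − 714)/(2.3219 − 1.5850) = 195.396 ms/bit.
a = RT₁ − b·log₂ n₁ = 714 − 195.396 × 1.5850 = 404.305 ms.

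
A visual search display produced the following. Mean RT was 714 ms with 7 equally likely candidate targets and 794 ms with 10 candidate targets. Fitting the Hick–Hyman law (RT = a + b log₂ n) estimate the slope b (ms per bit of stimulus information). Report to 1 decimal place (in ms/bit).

b = (RT₂ − RT₁)/(log₂ n₂ − log₂ n₁) = (794 − 714)/(3.3219 − 2.8074) = 155.469 ms/bit.

155.5 ms/bit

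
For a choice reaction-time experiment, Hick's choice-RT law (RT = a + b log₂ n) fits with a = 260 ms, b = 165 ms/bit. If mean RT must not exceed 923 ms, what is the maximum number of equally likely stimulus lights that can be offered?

16

Set 260 + 165·log₂ n ≤ 923 → log₂ n ≤ (923 − 260)/165 = 4.0182.
So n ≤ 2^4.0182 = 16.203; the largest integer n is 16.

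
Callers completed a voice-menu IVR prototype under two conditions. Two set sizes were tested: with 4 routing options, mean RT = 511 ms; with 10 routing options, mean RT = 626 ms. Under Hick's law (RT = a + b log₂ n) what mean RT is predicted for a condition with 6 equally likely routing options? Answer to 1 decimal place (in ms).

561.9 ms

With log₂ n on the abscissa the relation is linear; from the two conditions:
  b = (626 − 511) / (log₂ 10 − log₂ 4) = 115 / (3.3219 − 2) = 86.994 ms/bit
  a = 511 − 86.994 × 2 = 337.012 ms
Then RT(6) = 337.012 + 86.994 × log₂ 6 = 337.012 + 86.994 × 2.5850 ≈ 561.888 ms.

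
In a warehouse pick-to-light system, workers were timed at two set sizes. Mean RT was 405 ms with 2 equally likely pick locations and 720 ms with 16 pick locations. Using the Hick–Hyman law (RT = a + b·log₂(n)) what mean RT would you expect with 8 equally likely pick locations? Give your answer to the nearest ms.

615 ms

RT is linear in log₂ n, so two points fix the line:
  b = (720 − 405) / (log₂ 16 − log₂ 2) = 315 / (4 − 1) = 105 ms/bit
  a = 405 − 105 × 1 = 300 ms
Then RT(8) = 300 + 105 × log₂ 8 = 300 + 105 × 3 ≈ 615.000 ms.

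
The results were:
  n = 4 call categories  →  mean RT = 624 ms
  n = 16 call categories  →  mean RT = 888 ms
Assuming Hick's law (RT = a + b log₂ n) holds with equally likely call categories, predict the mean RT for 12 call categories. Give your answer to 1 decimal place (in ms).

833.2 ms

With log₂ n on the abscissa the relation is linear; from the two conditions:
  b = (888 − 624) / (log₂ 16 − log₂ 4) = 264 / (4 − 2) = 132.000 ms/bit
  a = 624 − 132.000 × 2 = 360.000 ms
Then RT(12) = 360.000 + 132.000 × log₂ 12 = 360.000 + 132.000 × 3.5850 ≈ 833.215 ms.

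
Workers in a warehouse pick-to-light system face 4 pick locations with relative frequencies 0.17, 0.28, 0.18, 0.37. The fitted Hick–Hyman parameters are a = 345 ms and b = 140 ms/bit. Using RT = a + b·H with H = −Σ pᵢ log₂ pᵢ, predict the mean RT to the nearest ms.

Entropy contributions −pᵢ log₂ pᵢ: 0.4346, 0.5142, 0.4453, 0.5307; sum H = 1.9248 bits.
RT = a + bH = 345 + 140·1.9248 = 614.48 ms.

614 ms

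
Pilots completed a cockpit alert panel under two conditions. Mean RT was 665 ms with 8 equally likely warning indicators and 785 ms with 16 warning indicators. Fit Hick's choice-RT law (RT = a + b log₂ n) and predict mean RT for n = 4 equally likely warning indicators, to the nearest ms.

545 ms

RT is linear in log₂ n, so two points fix the line:
  b = (785 − 665) / (log₂ 16 − log₂ 8) = 120 / (4 − 3) = 120 ms/bit
  a = 665 − 120 × 3 = 305 ms
Then RT(4) = 305 + 120 × log₂ 4 = 305 + 120 × 2 ≈ 545.000 ms.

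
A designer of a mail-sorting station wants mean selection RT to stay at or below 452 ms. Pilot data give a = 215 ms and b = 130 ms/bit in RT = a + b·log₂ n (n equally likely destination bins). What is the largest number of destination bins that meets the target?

3

130·log₂ n ≤ 452 − 215 = 237, giving log₂ n ≤ 1.8231 and n ≤ 3.538. The largest whole number is 3.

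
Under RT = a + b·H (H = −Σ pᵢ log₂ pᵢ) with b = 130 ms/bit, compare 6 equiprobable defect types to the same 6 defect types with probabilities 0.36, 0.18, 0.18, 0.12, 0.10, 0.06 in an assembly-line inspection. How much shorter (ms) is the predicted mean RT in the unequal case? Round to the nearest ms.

29 ms

Equiprobable entropy H₀ = log₂ 6 = 2.5850 bits.
Skewed entropy H = −Σ pᵢ log₂ pᵢ = 2.3640 bits.
ΔRT = b·(H₀ − H) = 130 × 0.2209 = 28.72 ms.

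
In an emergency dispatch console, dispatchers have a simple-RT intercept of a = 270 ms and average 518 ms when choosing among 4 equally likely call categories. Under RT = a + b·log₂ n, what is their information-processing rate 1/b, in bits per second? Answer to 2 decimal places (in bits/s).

Choice component = 518 − 270 = 248 ms over log₂(4) = 2 bits.
b = 248 / 2 = 124.000 ms/bit, so 1/b = 8.065 bits/s.

8.06 bits/s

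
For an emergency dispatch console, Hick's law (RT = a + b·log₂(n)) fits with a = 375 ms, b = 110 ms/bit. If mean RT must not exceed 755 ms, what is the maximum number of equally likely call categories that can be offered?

10

110·log₂ n ≤ 755 − 375 = 380, giving log₂ n ≤ 3.4545 and n ≤ 10.963. The largest whole number is 10.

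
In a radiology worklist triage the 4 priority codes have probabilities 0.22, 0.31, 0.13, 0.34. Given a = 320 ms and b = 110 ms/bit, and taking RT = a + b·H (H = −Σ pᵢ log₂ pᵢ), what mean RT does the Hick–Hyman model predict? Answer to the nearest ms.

531 ms

Entropy contributions −pᵢ log₂ pᵢ: 0.4806, 0.5238, 0.3826, 0.5292; sum H = 1.9162 bits.
RT = a + bH = 320 + 110·1.9162 = 530.78 ms.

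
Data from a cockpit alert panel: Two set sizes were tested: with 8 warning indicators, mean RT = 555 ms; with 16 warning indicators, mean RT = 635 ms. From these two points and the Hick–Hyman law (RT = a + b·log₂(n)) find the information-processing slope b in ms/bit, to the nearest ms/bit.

80 ms/bit

The slope on a log₂ axis is (635 − 555) / (4 − 3) = 80 ms/bit.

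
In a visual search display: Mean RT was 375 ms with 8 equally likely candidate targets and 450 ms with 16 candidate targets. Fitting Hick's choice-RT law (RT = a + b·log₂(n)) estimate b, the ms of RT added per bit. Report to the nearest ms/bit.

b = (RT₂ − RT₁)/(log₂ n₂ − log₂ n₁) = (450 − 375)/(4 − 3) = 75 ms/bit.

75 ms/bit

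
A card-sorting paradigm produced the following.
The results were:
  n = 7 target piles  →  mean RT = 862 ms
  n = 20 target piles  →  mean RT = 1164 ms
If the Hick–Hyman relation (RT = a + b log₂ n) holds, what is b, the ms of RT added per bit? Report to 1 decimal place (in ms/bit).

199.4 ms/bit

Slope: b = (1164 − 862) / (log₂ 20 − log₂ 7) = 302/1.5146 = 199.396 ms/bit.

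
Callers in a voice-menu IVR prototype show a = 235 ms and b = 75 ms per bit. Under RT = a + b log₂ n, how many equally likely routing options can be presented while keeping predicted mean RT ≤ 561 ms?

Information budget: (561 − 235)/75 = 4.3467 bits, so n ≤ 2^4.3467 = 20.346 → at most 20.

20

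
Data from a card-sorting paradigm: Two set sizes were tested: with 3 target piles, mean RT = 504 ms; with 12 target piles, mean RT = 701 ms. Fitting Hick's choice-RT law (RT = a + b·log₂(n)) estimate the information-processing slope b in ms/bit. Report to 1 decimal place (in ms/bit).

b = (RT₂ − RT₁)/(log₂ n₂ − log₂ n₁) = (701 − 504)/(3.5850 − 1.5850) = 98.500 ms/bit.

98.5 ms/bit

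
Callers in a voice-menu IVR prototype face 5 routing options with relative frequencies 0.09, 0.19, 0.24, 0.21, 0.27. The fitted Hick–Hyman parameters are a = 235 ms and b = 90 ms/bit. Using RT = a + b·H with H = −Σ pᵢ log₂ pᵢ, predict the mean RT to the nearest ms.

Entropy contributions −pᵢ log₂ pᵢ: 0.3127, 0.4552, 0.4941, 0.4728, 0.5100; sum H = 2.2449 bits.
RT = a + bH = 235 + 90·2.2449 = 437.04 ms.

437 ms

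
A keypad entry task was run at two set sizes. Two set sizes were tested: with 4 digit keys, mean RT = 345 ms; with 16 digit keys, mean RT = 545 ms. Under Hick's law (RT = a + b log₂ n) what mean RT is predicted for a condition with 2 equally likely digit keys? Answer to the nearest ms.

245 ms

With log₂ n on the abscissa the relation is linear; from the two conditions:
  b = (545 − 345) / (log₂ 16 − log₂ 4) = 200 / (4 − 2) = 100 ms/bit
  a = 345 − 100 × 2 = 145 ms
Then RT(2) = 145 + 100 × log₂ 2 = 145 + 100 × 1 ≈ 245.000 ms.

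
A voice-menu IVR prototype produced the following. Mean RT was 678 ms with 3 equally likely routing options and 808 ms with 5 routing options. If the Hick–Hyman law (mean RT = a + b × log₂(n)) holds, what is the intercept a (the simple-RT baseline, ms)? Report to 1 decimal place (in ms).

398.4 ms

b = (RT₂ − RT₁)/(log₂ n₂ − log₂ n₁) = (808 − 678)/(2.3219 − 1.5850) = 176.399 ms/bit.
Intercept: a = 678 − 176.399·log₂(3) = 398.414 ms.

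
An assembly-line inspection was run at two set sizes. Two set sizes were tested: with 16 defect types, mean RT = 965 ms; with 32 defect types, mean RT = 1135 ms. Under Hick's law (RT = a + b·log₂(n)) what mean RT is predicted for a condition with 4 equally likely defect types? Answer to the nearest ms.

625 ms

Fit slope and intercept:
  b = (1135 − 965) / (log₂ 32 − log₂ 16) = 170 / (5 − 4) = 170 ms/bit
  a = 965 − 170 × 4 = 285 ms
Then RT(4) = 285 + 170 × log₂ 4 = 285 + 170 × 2 ≈ 625.000 ms.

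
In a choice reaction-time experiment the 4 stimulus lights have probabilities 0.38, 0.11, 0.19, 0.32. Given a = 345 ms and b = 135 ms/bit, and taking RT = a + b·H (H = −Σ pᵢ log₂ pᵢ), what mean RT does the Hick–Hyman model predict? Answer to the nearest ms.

Entropy contributions −pᵢ log₂ pᵢ: 0.5305, 0.3503, 0.4552, 0.5260; sum H = 1.8620 bits.
RT = a + bH = 345 + 135·1.8620 = 596.37 ms.

596 ms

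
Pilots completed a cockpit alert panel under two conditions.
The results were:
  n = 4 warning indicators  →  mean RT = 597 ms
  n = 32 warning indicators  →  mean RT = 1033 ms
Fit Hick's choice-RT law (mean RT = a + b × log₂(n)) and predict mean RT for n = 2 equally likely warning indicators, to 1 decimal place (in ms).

Solve the two-equation system in a and b:
  b = (1033 − 597) / (log₂ 32 − log₂ 4) = 436 / (5 − 2) = 145.333 ms/bit
  a = 597 − 145.333 × 2 = 306.333 ms
Then RT(2) = 306.333 + 145.333 × log₂ 2 = 306.333 + 145.333 × 1 ≈ 451.667 ms.

451.7 ms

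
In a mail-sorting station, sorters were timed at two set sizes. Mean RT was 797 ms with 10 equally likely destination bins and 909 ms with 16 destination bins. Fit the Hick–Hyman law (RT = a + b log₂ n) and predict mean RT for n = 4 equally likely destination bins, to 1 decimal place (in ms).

Fit slope and intercept:
  b = (909 − 797) / (log₂ 16 − log₂ 10) = 112 / (4 − 3.3219) = 165.174 ms/bit
  a = 797 − 165.174 × 3.3219 = 248.303 ms
Then RT(4) = 248.303 + 165.174 × log₂ 4 = 248.303 + 165.174 × 2 ≈ 578.652 ms.

578.7 ms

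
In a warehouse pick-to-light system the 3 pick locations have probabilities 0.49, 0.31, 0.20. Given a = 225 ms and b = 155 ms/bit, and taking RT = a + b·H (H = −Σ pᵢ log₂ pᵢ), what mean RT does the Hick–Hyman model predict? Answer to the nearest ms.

456 ms

H = 0.49·log₂(1/0.49) + 0.31·log₂(1/0.31) + 0.20·log₂(1/0.20) = 1.4925 bits.
RT = 225 + 155 × 1.4925 = 456.33 ms.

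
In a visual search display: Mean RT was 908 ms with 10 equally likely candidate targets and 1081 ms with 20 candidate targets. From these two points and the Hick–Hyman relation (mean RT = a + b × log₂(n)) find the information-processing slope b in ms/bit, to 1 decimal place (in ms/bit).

173.0 ms/bit

The slope on a log₂ axis is (1081 − 908) / (4.3219 − 3.3219) = 173.000 ms/bit.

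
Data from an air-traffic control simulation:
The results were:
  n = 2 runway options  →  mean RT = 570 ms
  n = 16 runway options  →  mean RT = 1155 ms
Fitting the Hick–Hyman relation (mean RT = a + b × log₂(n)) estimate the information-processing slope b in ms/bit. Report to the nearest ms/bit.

195 ms/bit

b = (RT₂ − RT₁)/(log₂ n₂ − log₂ n₁) = (1155 − 570)/(4 − 1) = 195 ms/bit.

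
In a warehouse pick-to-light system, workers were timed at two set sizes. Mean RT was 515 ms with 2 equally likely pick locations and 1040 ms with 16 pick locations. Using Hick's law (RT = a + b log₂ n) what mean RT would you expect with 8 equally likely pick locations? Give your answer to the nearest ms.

RT is linear in log₂ n, so two points fix the line:
  b = (1040 − 515) / (log₂ 16 − log₂ 2) = 525 / (4 − 1) = 175 ms/bit
  a = 515 − 175 × 1 = 340 ms
Then RT(8) = 340 + 175 × log₂ 8 = 340 + 175 × 3 ≈ 865.000 ms.

865 ms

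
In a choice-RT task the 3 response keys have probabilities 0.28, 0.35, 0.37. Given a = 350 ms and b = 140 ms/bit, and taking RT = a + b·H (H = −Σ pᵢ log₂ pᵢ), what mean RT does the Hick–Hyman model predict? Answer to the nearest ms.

Entropy contributions −pᵢ log₂ pᵢ: 0.5142, 0.5301, 0.5307; sum H = 1.5751 bits.
RT = a + bH = 350 + 140·1.5751 = 570.51 ms.

571 ms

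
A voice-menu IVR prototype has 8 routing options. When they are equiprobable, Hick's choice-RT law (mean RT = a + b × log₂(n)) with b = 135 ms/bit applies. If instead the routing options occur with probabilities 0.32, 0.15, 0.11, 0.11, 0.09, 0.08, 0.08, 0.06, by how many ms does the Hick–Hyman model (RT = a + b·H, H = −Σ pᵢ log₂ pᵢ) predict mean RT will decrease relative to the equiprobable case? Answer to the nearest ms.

30 ms

The RT saving is b·ΔH. Equiprobable H₀ = log₂(8) = 3.0000 bits; with the given probabilities H = 2.7764 bits.
b·(H₀ − H) = 135 × (3.0000 − 2.7764) = 30.19 ms.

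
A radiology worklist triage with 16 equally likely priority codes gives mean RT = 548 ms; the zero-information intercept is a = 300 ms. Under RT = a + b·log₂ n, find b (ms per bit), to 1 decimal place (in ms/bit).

62.0 ms/bit

16 alternatives carry log₂ 16 = 4 bits; the choice cost is 548 − 300 = 248 ms, so b = 248/4 = 62.000 ms/bit.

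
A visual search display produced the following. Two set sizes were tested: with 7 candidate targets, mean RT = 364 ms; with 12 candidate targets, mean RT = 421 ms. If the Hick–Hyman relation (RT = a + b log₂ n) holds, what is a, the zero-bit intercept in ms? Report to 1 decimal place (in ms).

158.2 ms

b = (RT₂ − RT₁)/(log₂ n₂ − log₂ n₁) = (421 − 364)/(3.5850 − 2.8074) = 73.302 ms/bit.
a = RT₁ − b·log₂ n₁ = 364 − 73.302 × 2.8074 = 158.216 ms.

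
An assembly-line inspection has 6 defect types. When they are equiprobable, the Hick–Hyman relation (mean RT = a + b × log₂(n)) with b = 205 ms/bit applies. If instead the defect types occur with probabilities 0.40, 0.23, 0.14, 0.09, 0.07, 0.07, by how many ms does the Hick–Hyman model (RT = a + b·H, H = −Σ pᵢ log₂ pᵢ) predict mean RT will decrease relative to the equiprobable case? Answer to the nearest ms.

66 ms

Equiprobable entropy H₀ = log₂ 6 = 2.5850 bits.
Skewed entropy H = −Σ pᵢ log₂ pᵢ = 2.2633 bits.
ΔRT = b·(H₀ − H) = 205 × 0.3216 = 65.94 ms.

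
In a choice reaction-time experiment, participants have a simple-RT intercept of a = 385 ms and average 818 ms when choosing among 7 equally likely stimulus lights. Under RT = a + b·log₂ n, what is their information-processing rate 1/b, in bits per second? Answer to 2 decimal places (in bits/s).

Choice component = 818 − 385 = 433 ms over log₂(7) = 2.8074 bits.
b = 433 / 2.8074 = 154.238 ms/bit, so 1/b = 6.483 bits/s.

6.48 bits/s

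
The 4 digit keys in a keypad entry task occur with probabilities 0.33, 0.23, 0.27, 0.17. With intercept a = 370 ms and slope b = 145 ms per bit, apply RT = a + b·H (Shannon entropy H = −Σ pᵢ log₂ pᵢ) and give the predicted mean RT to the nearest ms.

654 ms

H = 0.33·log₂(1/0.33) + 0.23·log₂(1/0.23) + 0.27·log₂(1/0.27) + 0.17·log₂(1/0.17) = 1.9601 bits.
RT = 370 + 145 × 1.9601 = 654.21 ms.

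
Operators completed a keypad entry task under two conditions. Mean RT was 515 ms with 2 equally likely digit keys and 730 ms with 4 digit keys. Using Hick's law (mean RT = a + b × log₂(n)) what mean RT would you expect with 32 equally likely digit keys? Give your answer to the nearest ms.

1375 ms

Fit slope and intercept:
  b = (730 − 515) / (log₂ 4 − log₂ 2) = 215 / (2 − 1) = 215 ms/bit
  a = 515 − 215 × 1 = 300 ms
Then RT(32) = 300 + 215 × log₂ 32 = 300 + 215 × 5 ≈ 1375.000 ms.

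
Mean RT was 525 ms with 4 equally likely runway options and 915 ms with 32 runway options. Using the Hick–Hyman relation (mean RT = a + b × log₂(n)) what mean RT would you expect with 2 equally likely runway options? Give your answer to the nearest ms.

RT is linear in log₂ n, so two points fix the line:
  b = (915 − 525) / (log₂ 32 − log₂ 4) = 390 / (5 − 2) = 130 ms/bit
  a = 525 − 130 × 2 = 265 ms
Then RT(2) = 265 + 130 × log₂ 2 = 265 + 130 × 1 ≈ 395.000 ms.

395 ms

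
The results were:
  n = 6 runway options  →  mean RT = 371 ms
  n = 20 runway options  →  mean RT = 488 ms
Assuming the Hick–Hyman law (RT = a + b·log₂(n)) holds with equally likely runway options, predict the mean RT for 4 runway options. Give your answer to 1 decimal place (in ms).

331.6 ms

Fit slope and intercept:
  b = (488 − 371) / (log₂ 20 − log₂ 6) = 117 / (4.3219 − 2.5850) = 67.359 ms/bit
  a = 371 − 67.359 × 2.5850 = 196.880 ms
Then RT(4) = 196.880 + 67.359 × log₂ 4 = 196.880 + 67.359 × 2 ≈ 331.598 ms.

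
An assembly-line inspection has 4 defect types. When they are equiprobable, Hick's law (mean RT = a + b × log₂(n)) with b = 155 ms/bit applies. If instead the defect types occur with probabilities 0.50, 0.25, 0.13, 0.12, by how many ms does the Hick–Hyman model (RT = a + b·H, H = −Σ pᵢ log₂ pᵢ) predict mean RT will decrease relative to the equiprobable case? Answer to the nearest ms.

39 ms

Equiprobable entropy H₀ = log₂ 4 = 2.0000 bits.
Skewed entropy H = −Σ pᵢ log₂ pᵢ = 1.7497 bits.
ΔRT = b·(H₀ − H) = 155 × 0.2503 = 38.79 ms.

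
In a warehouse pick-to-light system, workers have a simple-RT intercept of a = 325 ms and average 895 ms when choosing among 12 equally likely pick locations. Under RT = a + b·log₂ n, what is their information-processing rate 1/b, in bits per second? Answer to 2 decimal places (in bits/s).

Choice component = 895 − 325 = 570 ms over log₂(12) = 3.5850 bits.
b = 570 / 3.5850 = 158.997 ms/bit, so 1/b = 6.289 bits/s.

6.29 bits/s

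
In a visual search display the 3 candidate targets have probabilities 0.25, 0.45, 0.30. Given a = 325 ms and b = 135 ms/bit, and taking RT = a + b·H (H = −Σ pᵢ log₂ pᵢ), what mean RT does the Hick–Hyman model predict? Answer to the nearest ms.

533 ms

H = 0.25·log₂(1/0.25) + 0.45·log₂(1/0.45) + 0.30·log₂(1/0.30) = 1.5395 bits.
RT = 325 + 135 × 1.5395 = 532.83 ms.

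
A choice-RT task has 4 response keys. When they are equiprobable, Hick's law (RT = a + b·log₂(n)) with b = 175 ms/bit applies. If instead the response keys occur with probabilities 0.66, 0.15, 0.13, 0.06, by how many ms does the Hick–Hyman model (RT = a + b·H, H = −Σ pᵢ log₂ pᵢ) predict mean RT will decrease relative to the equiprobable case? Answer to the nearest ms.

Equiprobable entropy H₀ = log₂ 4 = 2.0000 bits.
Skewed entropy H = −Σ pᵢ log₂ pᵢ = 1.4324 bits.
ΔRT = b·(H₀ − H) = 175 × 0.5676 = 99.34 ms.

99 ms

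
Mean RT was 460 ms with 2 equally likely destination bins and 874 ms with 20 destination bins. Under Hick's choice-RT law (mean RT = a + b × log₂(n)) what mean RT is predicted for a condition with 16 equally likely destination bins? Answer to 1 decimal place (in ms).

833.9 ms

With log₂ n on the abscissa the relation is linear; from the two conditions:
  b = (874 − 460) / (log₂ 20 − log₂ 2) = 414 / (4.3219 − 1) = 124.626 ms/bit
  a = 460 − 124.626 × 1 = 335.374 ms
Then RT(16) = 335.374 + 124.626 × log₂ 16 = 335.374 + 124.626 × 4 ≈ 833.879 ms.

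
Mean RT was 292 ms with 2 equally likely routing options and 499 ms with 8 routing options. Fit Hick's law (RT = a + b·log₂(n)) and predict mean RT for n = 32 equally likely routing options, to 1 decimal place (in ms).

With log₂ n on the abscissa the relation is linear; from the two conditions:
  b = (499 − 292) / (log₂ 8 − log₂ 2) = 207 / (3 − 1) = 103.500 ms/bit
  a = 292 − 103.500 × 1 = 188.500 ms
Then RT(32) = 188.500 + 103.500 × log₂ 32 = 188.500 + 103.500 × 5 ≈ 706.000 ms.

706.0 ms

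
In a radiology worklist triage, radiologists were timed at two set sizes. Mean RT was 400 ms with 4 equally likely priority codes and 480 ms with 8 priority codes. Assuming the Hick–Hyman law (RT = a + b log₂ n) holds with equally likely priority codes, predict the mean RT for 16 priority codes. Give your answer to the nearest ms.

560 ms

With log₂ n on the abscissa the relation is linear; from the two conditions:
  b = (480 − 400) / (log₂ 8 − log₂ 4) = 80 / (3 − 2) = 80 ms/bit
  a = 400 − 80 × 2 = 240 ms
Then RT(16) = 240 + 80 × log₂ 16 = 240 + 80 × 4 ≈ 560.000 ms.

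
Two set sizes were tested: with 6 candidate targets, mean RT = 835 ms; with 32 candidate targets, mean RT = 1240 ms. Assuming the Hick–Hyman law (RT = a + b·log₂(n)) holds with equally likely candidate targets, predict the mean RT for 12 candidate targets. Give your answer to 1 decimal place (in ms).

1002.7 ms

With log₂ n on the abscissa the relation is linear; from the two conditions:
  b = (1240 − 835) / (log₂ 32 − log₂ 6) = 405 / (5 − 2.5850) = 167.699 ms/bit
  a = 835 − 167.699 × 2.5850 = 401.504 ms
Then RT(12) = 401.504 + 167.699 × log₂ 12 = 401.504 + 167.699 × 3.5850 ≈ 1002.699 ms.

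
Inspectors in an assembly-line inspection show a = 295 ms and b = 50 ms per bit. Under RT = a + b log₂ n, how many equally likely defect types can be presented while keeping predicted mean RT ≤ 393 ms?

3

Information budget: (393 − 295)/50 = 1.9600 bits, so n ≤ 2^1.9600 = 3.891 → at most 3.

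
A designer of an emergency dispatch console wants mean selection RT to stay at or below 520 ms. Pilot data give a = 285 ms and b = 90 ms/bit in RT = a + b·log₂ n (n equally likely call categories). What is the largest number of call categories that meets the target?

Information budget: (520 − 285)/90 = 2.6111 bits, so n ≤ 2^2.6111 = 6.110 → at most 6.

6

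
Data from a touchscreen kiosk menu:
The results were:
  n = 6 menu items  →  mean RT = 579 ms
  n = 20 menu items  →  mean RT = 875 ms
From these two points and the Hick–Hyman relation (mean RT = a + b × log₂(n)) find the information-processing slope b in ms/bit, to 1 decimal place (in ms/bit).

170.4 ms/bit

b = (RT₂ − RT₁)/(log₂ n₂ − log₂ n₁) = (875 − 579)/(4.3219 − 2.5850) = 170.412 ms/bit.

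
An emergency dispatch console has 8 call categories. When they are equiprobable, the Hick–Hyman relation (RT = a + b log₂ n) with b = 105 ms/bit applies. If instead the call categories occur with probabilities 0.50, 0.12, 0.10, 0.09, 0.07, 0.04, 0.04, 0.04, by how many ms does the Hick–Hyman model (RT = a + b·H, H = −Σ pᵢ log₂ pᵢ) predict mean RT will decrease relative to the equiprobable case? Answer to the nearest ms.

The RT saving is b·ΔH. Equiprobable H₀ = log₂(8) = 3.0000 bits; with the given probabilities H = 2.3377 bits.
b·(H₀ − H) = 105 × (3.0000 − 2.3377) = 69.54 ms.

70 ms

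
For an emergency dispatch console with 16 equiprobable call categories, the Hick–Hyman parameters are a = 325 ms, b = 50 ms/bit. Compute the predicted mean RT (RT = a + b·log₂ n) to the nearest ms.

log₂(16) = 4 bits, so RT = 325 + 50 × 4 ≈ 525.000 ms.

525 ms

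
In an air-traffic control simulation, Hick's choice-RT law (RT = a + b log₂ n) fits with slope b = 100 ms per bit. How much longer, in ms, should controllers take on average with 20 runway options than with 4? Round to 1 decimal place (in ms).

232.2 ms

The intercept a cancels: ΔRT = b·(log₂ n₂ − log₂ n₁) = b·log₂(n₂/n₁).
log₂(20) − log₂(4) = 4.3219 − 2 = 2.3219.
ΔRT = 100 × 2.3219 = 232.193 ms.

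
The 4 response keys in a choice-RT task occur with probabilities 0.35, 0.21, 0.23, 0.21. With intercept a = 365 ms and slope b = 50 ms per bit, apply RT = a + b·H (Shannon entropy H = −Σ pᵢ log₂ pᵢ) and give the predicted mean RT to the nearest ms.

463 ms

H = 0.35·log₂(1/0.35) + 0.21·log₂(1/0.21) + 0.23·log₂(1/0.23) + 0.21·log₂(1/0.21) = 1.9634 bits.
RT = 365 + 50 × 1.9634 = 463.17 ms.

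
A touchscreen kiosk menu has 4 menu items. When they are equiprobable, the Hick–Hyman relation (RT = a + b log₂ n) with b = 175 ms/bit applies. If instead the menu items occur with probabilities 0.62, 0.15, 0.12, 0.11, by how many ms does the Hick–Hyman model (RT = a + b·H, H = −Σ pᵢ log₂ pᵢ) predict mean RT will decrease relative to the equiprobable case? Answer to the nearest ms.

78 ms

The RT saving is b·ΔH. Equiprobable H₀ = log₂(4) = 2.0000 bits; with the given probabilities H = 1.5555 bits.
b·(H₀ − H) = 175 × (2.0000 − 1.5555) = 77.79 ms.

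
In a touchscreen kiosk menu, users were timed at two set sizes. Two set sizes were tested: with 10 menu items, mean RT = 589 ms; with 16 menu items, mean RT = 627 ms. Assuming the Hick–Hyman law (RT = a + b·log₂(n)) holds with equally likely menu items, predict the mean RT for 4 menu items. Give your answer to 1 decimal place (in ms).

With log₂ n on the abscissa the relation is linear; from the two conditions:
  b = (627 − 589) / (log₂ 16 − log₂ 10) = 38 / (4 − 3.3219) = 56.041 ms/bit
  a = 589 − 56.041 × 3.3219 = 402.835 ms
Then RT(4) = 402.835 + 56.041 × log₂ 4 = 402.835 + 56.041 × 2 ≈ 514.917 ms.

514.9 ms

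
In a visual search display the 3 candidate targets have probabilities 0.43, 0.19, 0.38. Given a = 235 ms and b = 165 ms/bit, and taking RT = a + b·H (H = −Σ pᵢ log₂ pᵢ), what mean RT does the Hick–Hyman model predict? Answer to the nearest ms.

484 ms

H = 0.43·log₂(1/0.43) + 0.19·log₂(1/0.19) + 0.38·log₂(1/0.38) = 1.5092 bits.
RT = 235 + 165 × 1.5092 = 484.03 ms.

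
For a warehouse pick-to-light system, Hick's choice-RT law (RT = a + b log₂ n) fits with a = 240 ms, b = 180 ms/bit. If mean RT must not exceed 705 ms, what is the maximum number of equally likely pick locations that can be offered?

5

180·log₂ n ≤ 705 − 240 = 465, giving log₂ n ≤ 2.5833 and n ≤ 5.993. The largest whole number is 5.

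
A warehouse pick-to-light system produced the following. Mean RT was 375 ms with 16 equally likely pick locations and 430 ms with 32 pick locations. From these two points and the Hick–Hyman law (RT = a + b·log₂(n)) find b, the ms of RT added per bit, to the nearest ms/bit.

The slope on a log₂ axis is (430 − 375) / (5 − 4) = 55 ms/bit.

55 ms/bit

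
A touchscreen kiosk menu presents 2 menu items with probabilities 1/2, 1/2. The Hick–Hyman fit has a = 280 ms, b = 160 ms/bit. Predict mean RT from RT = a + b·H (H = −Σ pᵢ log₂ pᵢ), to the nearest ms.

440 ms

Each term −pᵢ log₂ pᵢ: 0.5·1 + 0.5·1; summed, H = 1.000 bits.
Mean RT = a + bH = 280 + 160·1.000 = 440.00 ms.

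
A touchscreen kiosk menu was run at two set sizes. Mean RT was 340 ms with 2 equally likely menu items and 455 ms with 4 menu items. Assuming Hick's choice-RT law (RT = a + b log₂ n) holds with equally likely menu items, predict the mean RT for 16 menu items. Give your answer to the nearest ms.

685 ms

Solve the two-equation system in a and b:
  b = (455 − 340) / (log₂ 4 − log₂ 2) = 115 / (2 − 1) = 115 ms/bit
  a = 340 − 115 × 1 = 225 ms
Then RT(16) = 225 + 115 × log₂ 16 = 225 + 115 × 4 ≈ 685.000 ms.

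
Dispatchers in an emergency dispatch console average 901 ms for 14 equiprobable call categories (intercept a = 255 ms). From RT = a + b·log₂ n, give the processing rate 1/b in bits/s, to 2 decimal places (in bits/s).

b = (901 − 255)/log₂ 14 = 646/3.8074 = 169.672 ms per bit = 0.16967 s/bit; the reciprocal is 5.894 bits/s.

5.89 bits/s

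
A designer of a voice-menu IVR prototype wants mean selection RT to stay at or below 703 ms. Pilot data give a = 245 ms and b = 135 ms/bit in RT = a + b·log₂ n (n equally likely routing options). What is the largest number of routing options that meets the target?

10

Information budget: (703 − 245)/135 = 3.3926 bits, so n ≤ 2^3.3926 = 10.502 → at most 10.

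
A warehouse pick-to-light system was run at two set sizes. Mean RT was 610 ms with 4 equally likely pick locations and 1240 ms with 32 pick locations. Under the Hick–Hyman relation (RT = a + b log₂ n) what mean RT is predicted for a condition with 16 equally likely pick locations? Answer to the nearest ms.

1030 ms

With log₂ n on the abscissa the relation is linear; from the two conditions:
  b = (1240 − 610) / (log₂ 32 − log₂ 4) = 630 / (5 − 2) = 210 ms/bit
  a = 610 − 210 × 2 = 190 ms
Then RT(16) = 190 + 210 × log₂ 16 = 190 + 210 × 4 ≈ 1030.000 ms.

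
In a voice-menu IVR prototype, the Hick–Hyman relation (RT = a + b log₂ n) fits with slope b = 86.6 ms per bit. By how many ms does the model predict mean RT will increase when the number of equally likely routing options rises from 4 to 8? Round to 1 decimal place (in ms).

The intercept a cancels: ΔRT = b·(log₂ n₂ − log₂ n₁) = b·log₂(n₂/n₁).
log₂(8) − log₂(4) = log₂(8/4) = log₂(2) = 1.
ΔRT = 86.6 × 1.0000 = 86.600 ms.

86.6 ms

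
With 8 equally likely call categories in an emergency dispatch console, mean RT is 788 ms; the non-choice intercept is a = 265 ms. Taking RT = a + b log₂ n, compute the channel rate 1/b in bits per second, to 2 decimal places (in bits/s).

Choice component = 788 − 265 = 523 ms over log₂(8) = 3 bits.
b = 523 / 3 = 174.333 ms/bit, so 1/b = 5.736 bits/s.

5.74 bits/s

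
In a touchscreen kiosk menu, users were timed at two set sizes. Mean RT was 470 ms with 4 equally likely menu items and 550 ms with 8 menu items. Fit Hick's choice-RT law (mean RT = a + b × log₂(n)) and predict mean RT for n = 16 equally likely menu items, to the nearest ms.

RT is linear in log₂ n, so two points fix the line:
  b = (550 − 470) / (log₂ 8 − log₂ 4) = 80 / (3 − 2) = 80 ms/bit
  a = 470 − 80 × 2 = 310 ms
Then RT(16) = 310 + 80 × log₂ 16 = 310 + 80 × 4 ≈ 630.000 ms.

630 ms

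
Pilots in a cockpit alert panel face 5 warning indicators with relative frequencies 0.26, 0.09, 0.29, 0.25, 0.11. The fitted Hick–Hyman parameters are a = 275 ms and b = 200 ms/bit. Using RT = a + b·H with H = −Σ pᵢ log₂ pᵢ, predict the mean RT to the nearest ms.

712 ms

Entropy contributions −pᵢ log₂ pᵢ: 0.5053, 0.3127, 0.5179, 0.5000, 0.3503; sum H = 2.1861 bits.
RT = a + bH = 275 + 200·2.1861 = 712.23 ms.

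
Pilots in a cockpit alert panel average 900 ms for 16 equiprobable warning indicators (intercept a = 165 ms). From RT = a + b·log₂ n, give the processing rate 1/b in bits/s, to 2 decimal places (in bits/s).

5.44 bits/s

b = (900 − 165)/log₂ 16 = 735/4 = 183.750 ms per bit = 0.18375 s/bit; the reciprocal is 5.442 bits/s.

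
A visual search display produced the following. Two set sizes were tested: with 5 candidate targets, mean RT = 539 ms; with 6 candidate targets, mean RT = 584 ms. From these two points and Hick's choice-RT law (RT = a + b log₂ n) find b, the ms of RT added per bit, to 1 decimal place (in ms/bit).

171.1 ms/bit

b = (RT₂ − RT₁)/(log₂ n₂ − log₂ n₁) = (584 − 539)/(2.5850 − 2.3219) = 171.080 ms/bit.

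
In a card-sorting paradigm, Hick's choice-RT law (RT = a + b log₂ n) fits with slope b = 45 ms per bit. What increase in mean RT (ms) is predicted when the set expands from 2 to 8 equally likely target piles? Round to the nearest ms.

ΔRT = (a + b log₂ n₂) − (a + b log₂ n₁) = b·(log₂ n₂ − log₂ n₁).
log₂(8) − log₂(2) = log₂(8/2) = log₂(4) = 2.
ΔRT = 45 × 2.0000 = 90.000 ms.

90 ms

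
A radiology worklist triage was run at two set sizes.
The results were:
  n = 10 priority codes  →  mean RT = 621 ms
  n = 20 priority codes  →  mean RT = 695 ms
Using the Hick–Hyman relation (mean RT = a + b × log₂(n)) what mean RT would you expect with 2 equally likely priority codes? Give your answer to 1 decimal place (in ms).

449.2 ms

Solve the two-equation system in a and b:
  b = (695 − 621) / (log₂ 20 − log₂ 10) = 74 / (4.3219 − 3.3219) = 74.000 ms/bit
  a = 621 − 74.000 × 3.3219 = 375.177 ms
Then RT(2) = 375.177 + 74.000 × log₂ 2 = 375.177 + 74.000 × 1 ≈ 449.177 ms.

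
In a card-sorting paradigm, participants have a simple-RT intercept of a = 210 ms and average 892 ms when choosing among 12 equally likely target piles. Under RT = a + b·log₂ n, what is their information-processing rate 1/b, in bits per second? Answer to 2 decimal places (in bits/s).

5.26 bits/s

b = (892 − 210)/log₂ 12 = 682/3.5850 = 190.239 ms per bit = 0.19024 s/bit; the reciprocal is 5.257 bits/s.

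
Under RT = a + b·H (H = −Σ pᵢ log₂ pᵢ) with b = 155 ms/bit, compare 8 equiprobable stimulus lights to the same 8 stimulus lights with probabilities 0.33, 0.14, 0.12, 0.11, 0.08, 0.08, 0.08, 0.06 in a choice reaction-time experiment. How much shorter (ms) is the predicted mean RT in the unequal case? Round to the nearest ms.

The RT saving is b·ΔH. Equiprobable H₀ = log₂(8) = 3.0000 bits; with the given probabilities H = 2.7603 bits.
b·(H₀ − H) = 155 × (3.0000 − 2.7603) = 37.15 ms.

37 ms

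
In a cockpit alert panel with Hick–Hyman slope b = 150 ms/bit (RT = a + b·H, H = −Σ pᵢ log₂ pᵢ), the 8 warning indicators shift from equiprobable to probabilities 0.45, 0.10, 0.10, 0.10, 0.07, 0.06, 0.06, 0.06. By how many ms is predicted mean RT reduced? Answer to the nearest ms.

73 ms

Equiprobable entropy H₀ = log₂ 8 = 3.0000 bits.
Skewed entropy H = −Σ pᵢ log₂ pᵢ = 2.5141 bits.
ΔRT = b·(H₀ − H) = 150 × 0.4859 = 72.88 ms.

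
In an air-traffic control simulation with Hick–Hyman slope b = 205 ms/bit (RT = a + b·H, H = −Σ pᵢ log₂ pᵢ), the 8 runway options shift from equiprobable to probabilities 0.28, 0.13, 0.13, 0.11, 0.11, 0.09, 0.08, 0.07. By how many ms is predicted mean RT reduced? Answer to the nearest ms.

Equiprobable entropy H₀ = log₂ 8 = 3.0000 bits.
Skewed entropy H = −Σ pᵢ log₂ pᵢ = 2.8528 bits.
ΔRT = b·(H₀ − H) = 205 × 0.1472 = 30.18 ms.

30 ms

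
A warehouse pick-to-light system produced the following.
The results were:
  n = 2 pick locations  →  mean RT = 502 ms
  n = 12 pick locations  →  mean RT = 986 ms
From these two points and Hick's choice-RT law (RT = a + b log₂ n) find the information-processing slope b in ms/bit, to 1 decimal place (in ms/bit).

187.2 ms/bit

The slope on a log₂ axis is (986 − 502) / (3.5850 − 1) = 187.237 ms/bit.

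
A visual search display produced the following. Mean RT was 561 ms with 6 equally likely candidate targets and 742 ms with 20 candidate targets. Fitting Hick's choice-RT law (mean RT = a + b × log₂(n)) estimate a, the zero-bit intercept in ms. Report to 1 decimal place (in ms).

b = (RT₂ − RT₁)/(log₂ n₂ − log₂ n₁) = (742 − 561)/(4.3219 − 2.5850) = 104.205 ms/bit.
Intercept: a = 561 − 104.205·log₂(6) = 291.635 ms.

291.6 ms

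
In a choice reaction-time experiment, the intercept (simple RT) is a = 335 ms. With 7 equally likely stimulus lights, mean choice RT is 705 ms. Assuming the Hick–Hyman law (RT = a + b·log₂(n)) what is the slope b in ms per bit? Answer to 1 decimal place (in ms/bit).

131.8 ms/bit

log₂(7) = 2.8074 bits.
b = (RT − a)/log₂ n = (705 − 335) / 2.8074 = 131.797 ms/bit.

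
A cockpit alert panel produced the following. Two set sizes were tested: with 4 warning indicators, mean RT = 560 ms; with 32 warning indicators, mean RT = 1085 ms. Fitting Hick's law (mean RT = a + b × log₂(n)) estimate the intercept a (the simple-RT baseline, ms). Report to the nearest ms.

210 ms

Slope: b = (1085 − 560) / (log₂ 32 − log₂ 4) = 525/3.0000 = 175 ms/bit.
a = RT₁ − b·log₂ n₁ = 560 − 175 × 2 = 210.000 ms.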